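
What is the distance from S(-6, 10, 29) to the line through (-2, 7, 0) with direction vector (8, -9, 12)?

Direction vector d = (8, -9, 12).
AP = (-4, 3, 29); AP·d = 289, |AP|² = 866, |d|² = 289.
distance² = |AP|² − (AP·d)²/|d|² = 866 − 83521/289 = 577, so the distance is √577.

√577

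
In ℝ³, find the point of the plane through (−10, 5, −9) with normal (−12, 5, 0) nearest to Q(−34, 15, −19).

n = (−12, 5, 0), |n|² = 169, and n·Q − 145 = 338.
t = 338/169 = 2, so the foot is Q − t·n = (−34, 15, −19) − 2·(−12, 5, 0) = (−10, 5, −19).

(-10, 5, -19)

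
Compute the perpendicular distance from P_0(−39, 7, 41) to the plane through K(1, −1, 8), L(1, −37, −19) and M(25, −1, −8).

4/17

KL = (0, −36, −27) and KM = (24, 0, −16), so a normal is n = KL × KM = (576, −648, 864).
Then n·(−39, 7, 41) − 8136 = 288.
|n| = √(331776 + 419904 + 746496) = 1224, so the distance is |288|/1224 = 4/17.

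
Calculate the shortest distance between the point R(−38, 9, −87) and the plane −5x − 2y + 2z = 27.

Normal vector n = (−5, −2, 2), and n·(−38, 9, −87) − 27 = −29.
|n| = √(25 + 4 + 4) = √33, so the distance is |-29|/√33 = 29/√33.

29/√33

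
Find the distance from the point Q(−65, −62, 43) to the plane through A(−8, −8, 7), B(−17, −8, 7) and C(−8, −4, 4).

18/5

AB = (−9, 0, 0) and AC = (0, 4, −3), so a normal is n = AB × AC = (0, −27, −36).
Then n·(−65, −62, 43) − (−36) = 162.
|n| = √(0 + 729 + 1296) = 45, so the distance is |162|/45 = 18/5.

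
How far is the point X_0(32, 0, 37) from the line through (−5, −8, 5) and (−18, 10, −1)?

2√482

A direction vector is d = (−13, 18, −6).
AP = (37, 8, 32); AP·d = -529, |AP|² = 2457, |d|² = 529.
distance² = |AP|² − (AP·d)²/|d|² = 2457 − 279841/529 = 1928, so the distance is 2√482.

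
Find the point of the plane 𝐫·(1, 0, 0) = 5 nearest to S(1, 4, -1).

(5, 4, -1)

The perpendicular from S has direction n = (1, 0, 0): r = (1, 4, -1) + t(1, 0, 0).
Substitute into the plane: n·(S + tn) = 5 gives 1 + 1t = 5, so t = 4.
Foot = (1, 4, -1) + 4·(1, 0, 0) = (5, 4, -1).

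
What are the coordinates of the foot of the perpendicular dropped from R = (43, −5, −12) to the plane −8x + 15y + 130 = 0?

The perpendicular from R has direction n = (−8, 15, 0): r = (43, −5, −12) + t(−8, 15, 0).
Substitute into the plane: n·(R + tn) = -130 gives -419 + 289t = -130, so t = 1.
Foot = (43, −5, −12) + 1·(−8, 15, 0) = (35, 10, −12).

(35, 10, -12)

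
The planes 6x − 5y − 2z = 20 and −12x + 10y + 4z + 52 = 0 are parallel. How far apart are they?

Divide the second equation by -2 to match normals: 6x − 5y − 2z = 26.
Both planes have normal n = (6, −5, −2), |n| = √65. Any point on the first plane is at distance |26 − 20|/|n| = 6/√65 = 6√65/65 from the second.

6/√65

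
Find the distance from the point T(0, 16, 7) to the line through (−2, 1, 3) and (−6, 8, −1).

2√41

A direction vector is d = (−4, 7, −4).
AP = (2, 15, 4); AP·d = 81, |AP|² = 245, |d|² = 81.
distance² = |AP|² − (AP·d)²/|d|² = 245 − 6561/81 = 164, so the distance is 2√41.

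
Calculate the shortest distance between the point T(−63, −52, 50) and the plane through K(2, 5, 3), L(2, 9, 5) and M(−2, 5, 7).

KL = (0, 4, 2) and KM = (−4, 0, 4), so a normal is n = KL × KM = (16, −8, 16).
Then n·(−63, −52, 50) − 40 = 168.
|n| = √(256 + 64 + 256) = 24, so the distance is |168|/24 = 7.

7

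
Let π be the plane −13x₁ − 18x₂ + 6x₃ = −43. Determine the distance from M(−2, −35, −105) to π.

3

d = |(-13)·(-2) + (-18)·(-35) + 6·(-105) − (-43)| / √(169 + 324 + 36) = |69| / 23 = 3.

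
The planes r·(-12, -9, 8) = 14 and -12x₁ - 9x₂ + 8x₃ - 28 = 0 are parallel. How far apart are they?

14/17

With common normal n = (-12, -9, 8) (|n| = 17), the distance is |14 − 28|/|n| = 14/17.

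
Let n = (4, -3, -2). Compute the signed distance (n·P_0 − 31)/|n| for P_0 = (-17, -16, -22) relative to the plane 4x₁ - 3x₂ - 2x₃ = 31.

-7√29/29

n·P_0 − 31 = -7.
|n| = √29, so the signed distance is -7√29/29.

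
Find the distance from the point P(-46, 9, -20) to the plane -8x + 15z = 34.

2

d = |(-8)·(-46) + 15·(-20) − 34| / √(64 + 0 + 225) = |34| / 17 = 2.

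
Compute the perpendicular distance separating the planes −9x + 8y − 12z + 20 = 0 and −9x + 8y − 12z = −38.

18/17

With common normal n = (−9, 8, −12) (|n| = 17), the distance is |(-20) − (-38)|/|n| = 18/17.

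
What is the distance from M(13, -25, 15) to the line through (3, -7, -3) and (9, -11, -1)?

A direction vector is d = (6, -4, 2).
AP = (10, -18, 18); AP·d = 168, |AP|² = 748, |d|² = 56.
distance² = |AP|² − (AP·d)²/|d|² = 748 − 28224/56 = 244, so the distance is 2√61.

2√61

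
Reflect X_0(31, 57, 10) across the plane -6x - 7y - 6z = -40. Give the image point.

(-29, -13, -50)

With n = (-6, -7, -6), the signed offset is (n·X_0 − (-40))/|n|² = -605/121 = -5.
X_0' = X_0 − 2t·n = (31, 57, 10) − (-10)·(-6, -7, -6) = (-29, -13, -50).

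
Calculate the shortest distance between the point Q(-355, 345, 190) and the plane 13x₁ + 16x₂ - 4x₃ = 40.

Normal vector n = (13, 16, -4), and n·(-355, 345, 190) - 40 = 105.
|n| = √(169 + 256 + 16) = 21, so the distance is |105|/21 = 5.

5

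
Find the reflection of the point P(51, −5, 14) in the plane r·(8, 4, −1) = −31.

(-29, -45, 24)

n = (8, 4, −1), |n|² = 81, n·P − (-31) = 405, so t = 405/81 = 5.
Foot F = P − 5·n = (11, −25, 19); the reflection is 2F − P = (−29, −45, 24).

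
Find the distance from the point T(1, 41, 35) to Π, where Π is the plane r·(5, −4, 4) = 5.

d = |5·1 + (-4)·41 + 4·35 − 5| / √(25 + 16 + 16) = |-24| / √57 = 8√57/19.

24/√57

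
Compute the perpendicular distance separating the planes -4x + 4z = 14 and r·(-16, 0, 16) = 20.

9/(4√2)

Divide the second equation by 4 to match normals: -4x + 4z = 5.
With common normal n = (-4, 0, 4) (|n| = 4√2), the distance is |14 − 5|/|n| = 9/(4√2) = 9√2/8.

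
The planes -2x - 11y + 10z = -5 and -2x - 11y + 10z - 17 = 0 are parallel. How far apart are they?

22/15

Both planes have normal n = (-2, -11, 10), |n| = 15. Any point on the first plane is at distance |17 − (-5)|/|n| = 22/15 from the second.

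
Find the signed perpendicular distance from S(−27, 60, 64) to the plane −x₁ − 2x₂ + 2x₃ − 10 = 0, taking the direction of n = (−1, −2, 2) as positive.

n·S − 10 = 25.
|n| = 3, so the signed distance is 25/3.

25/3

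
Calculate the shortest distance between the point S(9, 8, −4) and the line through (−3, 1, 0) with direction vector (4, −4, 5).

Direction vector d = (4, −4, 5).
AP = (12, 7, −4), and AP × d = (19, −76, −76).
|AP × d|² = 11913 and |d|² = 57, so the distance is √(11913/57) = √209.

√209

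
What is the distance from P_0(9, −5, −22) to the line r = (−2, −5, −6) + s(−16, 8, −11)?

√377

Direction vector d = (−16, 8, −11).
AP = (11, 0, −16); AP·d = 0, |AP|² = 377, |d|² = 441.
distance² = |AP|² − (AP·d)²/|d|² = 377 − 0/441 = 377, so the distance is √377.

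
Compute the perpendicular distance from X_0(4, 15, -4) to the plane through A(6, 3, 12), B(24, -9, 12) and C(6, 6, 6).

16√61/61

AB = (18, -12, 0) and AC = (0, 3, -6), so a normal is n = AB × AC = (72, 108, 54).
Then n·(4, 15, -4) - 1404 = 288.
|n| = √(5184 + 11664 + 2916) = 18√61, so the distance is |288|/(18√61) = 16/√61.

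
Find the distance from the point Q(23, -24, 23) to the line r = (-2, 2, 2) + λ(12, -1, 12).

√586

Direction vector d = (12, -1, 12).
AP = (25, -26, 21), and AP × d = (-291, -48, 287).
|AP × d|² = 169354 and |d|² = 289, so the distance is √(169354/289) = √586.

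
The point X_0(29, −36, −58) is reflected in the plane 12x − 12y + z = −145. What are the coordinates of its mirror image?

With n = (12, −12, 1), the signed offset is (n·X_0 − (-145))/|n|² = 867/289 = 3.
X_0' = X_0 − 2t·n = (29, −36, −58) − 6·(12, −12, 1) = (−43, 36, −64).

(-43, 36, -64)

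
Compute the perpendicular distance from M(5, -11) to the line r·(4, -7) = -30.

The normal to the line is n = (4, -7) with |n| = √65.
|n·M − (-30)| = |97 − (-30)| = 127, so the distance is 127/√65 = 127√65/65.

127√65/65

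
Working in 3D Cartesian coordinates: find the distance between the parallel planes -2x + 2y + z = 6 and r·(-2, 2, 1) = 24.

Both planes have normal n = (-2, 2, 1), |n| = 3. Any point on the first plane is at distance |24 − 6|/|n| = 18/3 = 6 from the second.

6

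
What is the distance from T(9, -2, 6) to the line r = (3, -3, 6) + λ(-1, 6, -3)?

Direction vector d = (-1, 6, -3).
AP = (6, 1, 0); AP·d = 0, |AP|² = 37, |d|² = 46.
distance² = |AP|² − (AP·d)²/|d|² = 37 − 0/46 = 37, so the distance is √37.

√37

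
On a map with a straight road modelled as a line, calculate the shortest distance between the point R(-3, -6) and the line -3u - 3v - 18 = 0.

The normal to the line is n = (-3, -3) with |n| = 3√2.
|n·R − 18| = |27 − 18| = 9, so the distance is 9/(3√2) = 3/√2.

3/√2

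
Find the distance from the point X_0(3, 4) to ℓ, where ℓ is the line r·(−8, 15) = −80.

116/17

The normal to the line is n = (−8, 15) with |n| = 17.
|n·X_0 − (-80)| = |36 − (-80)| = 116, so the distance is 116/17.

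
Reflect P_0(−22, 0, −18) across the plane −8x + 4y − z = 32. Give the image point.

With n = (−8, 4, −1), the signed offset is (n·P_0 − 32)/|n|² = 162/81 = 2.
P_0' = P_0 − 2t·n = (−22, 0, −18) − 4·(−8, 4, −1) = (10, −16, −14).

(10, -16, -14)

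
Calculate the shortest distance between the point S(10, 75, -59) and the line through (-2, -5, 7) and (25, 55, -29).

30

A direction vector is d = (27, 60, -36).
AP = (12, 80, -66), and AP × d = (1080, -1350, -1440).
|AP × d|² = 5062500 and |d|² = 5625, so the distance is √(5062500/5625) = √900 = 30.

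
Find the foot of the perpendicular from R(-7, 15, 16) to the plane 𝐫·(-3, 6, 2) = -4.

(2, -3, 10)

The perpendicular from R has direction n = (-3, 6, 2): r = (-7, 15, 16) + t(-3, 6, 2).
Substitute into the plane: n·(R + tn) = -4 gives 143 + 49t = -4, so t = -3.
Foot = (-7, 15, 16) + (-3)·(-3, 6, 2) = (2, -3, 10).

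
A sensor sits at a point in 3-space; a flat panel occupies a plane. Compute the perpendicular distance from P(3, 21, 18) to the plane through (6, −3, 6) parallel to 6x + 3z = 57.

Parallel planes share the normal n = (6, 0, 3); since (6, −3, 6) lies on the plane, its equation is 6x + 3z = 54.
Then n·(3, 21, 18) − 54 = 18.
|n| = √(36 + 0 + 9) = 3√5, so the distance is |18|/(3√5) = 6√5/5.

6/√5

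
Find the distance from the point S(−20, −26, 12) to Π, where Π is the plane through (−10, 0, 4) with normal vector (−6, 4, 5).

The plane has equation n·(r − (−10, 0, 4)) = 0, i.e. n·r = 80.
d = |(-6)·(-20) + 4·(-26) + 5·12 − 80| / √(36 + 16 + 25) = |-4| / √77 = 4√77/77.

4/√77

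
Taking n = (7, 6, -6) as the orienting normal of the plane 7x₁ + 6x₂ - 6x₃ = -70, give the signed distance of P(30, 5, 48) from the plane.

2

n·P − (-70) = 22.
|n| = 11, so the signed distance is 22/11 = 2.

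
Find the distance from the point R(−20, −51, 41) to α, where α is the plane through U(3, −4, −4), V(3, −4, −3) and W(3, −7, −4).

UV = (0, 0, 1) and UW = (0, −3, 0), so a normal is n = UV × UW = (3, 0, 0).
n = (3, 0, 0); n·P − 9 = -69; |n| = 3; distance = 69/3 = 23.

23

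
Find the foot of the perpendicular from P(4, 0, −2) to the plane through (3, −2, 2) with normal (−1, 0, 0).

(3, 0, -2)

n = (−1, 0, 0), |n|² = 1, and n·P − (-3) = -1.
t = -1/1 = -1, so the foot is P − t·n = (4, 0, −2) − (-1)·(−1, 0, 0) = (3, 0, −2).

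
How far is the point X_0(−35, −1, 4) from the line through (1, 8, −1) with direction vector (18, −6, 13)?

Direction vector d = (18, −6, 13).
AP = (−36, −9, 5), and AP × d = (−87, 558, 378).
|AP × d|² = 461817 and |d|² = 529, so the distance is √(461817/529) = √873 = 3√97.

3√97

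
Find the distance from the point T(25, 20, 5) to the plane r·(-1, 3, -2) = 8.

n = (-1, 3, -2); n·P − 8 = 17; |n| = √14; distance = 17/√14.

17√14/14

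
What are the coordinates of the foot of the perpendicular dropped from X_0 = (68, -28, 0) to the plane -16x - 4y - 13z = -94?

(36, -36, -26)

n = (-16, -4, -13), |n|² = 441, and n·X_0 − (-94) = -882.
t = -882/441 = -2, so the foot is X_0 − t·n = (68, -28, 0) − (-2)·(-16, -4, -13) = (36, -36, -26).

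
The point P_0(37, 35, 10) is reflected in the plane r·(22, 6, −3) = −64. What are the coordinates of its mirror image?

With n = (22, 6, −3), the signed offset is (n·P_0 − (-64))/|n|² = 1058/529 = 2.
P_0' = P_0 − 2t·n = (37, 35, 10) − 4·(22, 6, −3) = (−51, 11, 22).

(-51, 11, 22)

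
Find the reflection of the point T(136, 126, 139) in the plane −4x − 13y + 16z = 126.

With n = (−4, −13, 16), the signed offset is (n·T − 126)/|n|² = -84/441 = -4/21.
T' = T − 2t·n = (136, 126, 139) − (-8/21)·(−4, −13, 16) = (2824/21, 2542/21, 3047/21).

(2824/21, 2542/21, 3047/21)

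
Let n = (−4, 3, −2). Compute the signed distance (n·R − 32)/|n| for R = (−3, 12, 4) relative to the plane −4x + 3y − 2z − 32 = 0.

8√29/29

n·R − 32 = 8.
|n| = √29, so the signed distance is 8√29/29.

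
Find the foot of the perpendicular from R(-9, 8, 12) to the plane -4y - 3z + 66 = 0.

n = (0, -4, -3), |n|² = 25, and n·R − (-66) = -2.
t = -2/25, so the foot is R − t·n = (-9, 8, 12) − (-2/25)·(0, -4, -3) = (-9, 192/25, 294/25).

(-9, 192/25, 294/25)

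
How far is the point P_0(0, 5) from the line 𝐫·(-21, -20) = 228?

The normal to the line is n = (-21, -20) with |n| = 29.
|n·P_0 − 228| = |-100 − 228| = 328, so the distance is 328/29.

328/29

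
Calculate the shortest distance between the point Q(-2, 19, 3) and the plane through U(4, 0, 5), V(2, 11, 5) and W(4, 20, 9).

UV = (-2, 11, 0) and UW = (0, 20, 4), so a normal is n = UV × UW = (44, 8, -40).
n = (44, 8, -40); n·P − (-24) = -32; |n| = 60; distance = 32/60 = 8/15.

8/15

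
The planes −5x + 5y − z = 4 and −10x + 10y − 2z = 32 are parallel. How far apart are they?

12/√51

Divide the second equation by 2 to match normals: −5x + 5y − z = 16.
With common normal n = (−5, 5, −1) (|n| = √51), the distance is |4 − 16|/|n| = 12/√51 = 4√51/17.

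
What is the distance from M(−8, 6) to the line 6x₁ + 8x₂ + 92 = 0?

46/5

The normal to the line is n = (6, 8) with |n| = 10.
|n·M − (-92)| = |0 − (-92)| = 92, so the distance is 92/10 = 46/5.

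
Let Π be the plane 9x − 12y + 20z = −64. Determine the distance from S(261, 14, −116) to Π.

3

Normal vector n = (9, −12, 20), and n·(261, 14, −116) − (−64) = −75.
|n| = √(81 + 144 + 400) = 25, so the distance is |-75|/25 = 3.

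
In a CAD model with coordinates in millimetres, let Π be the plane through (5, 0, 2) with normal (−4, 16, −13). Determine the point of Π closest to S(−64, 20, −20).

n = (−4, 16, −13), |n|² = 441, and n·S − (-46) = 882.
t = 882/441 = 2, so the foot is S − t·n = (−64, 20, −20) − 2·(−4, 16, −13) = (−56, −12, 6).

(-56, -12, 6)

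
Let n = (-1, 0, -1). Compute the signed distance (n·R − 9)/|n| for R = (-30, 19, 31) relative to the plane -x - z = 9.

-5√2

n·R − 9 = -10.
|n| = √2, so the signed distance is -5√2.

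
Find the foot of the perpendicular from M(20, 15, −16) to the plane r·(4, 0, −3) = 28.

(4, 15, -4)

The perpendicular from M has direction n = (4, 0, −3): r = (20, 15, −16) + t(4, 0, −3).
Substitute into the plane: n·(M + tn) = 28 gives 128 + 25t = 28, so t = -4.
Foot = (20, 15, −16) + (-4)·(4, 0, −3) = (4, 15, −4).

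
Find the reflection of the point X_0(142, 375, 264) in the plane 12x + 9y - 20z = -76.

(734/5, 1893/5, 256)

With n = (12, 9, -20), the signed offset is (n·X_0 − (-76))/|n|² = -125/625 = -1/5.
X_0' = X_0 − 2t·n = (142, 375, 264) − (-2/5)·(12, 9, -20) = (734/5, 1893/5, 256).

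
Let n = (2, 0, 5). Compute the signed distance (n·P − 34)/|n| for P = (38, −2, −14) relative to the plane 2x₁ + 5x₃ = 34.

-28/√29

n·P − 34 = -28.
|n| = √29, so the signed distance is -28/√29.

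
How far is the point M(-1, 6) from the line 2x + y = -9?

13√5/5

The normal to the line is n = (2, 1) with |n| = √5.
|n·M − (-9)| = |4 − (-9)| = 13, so the distance is 13/√5 = 13√5/5.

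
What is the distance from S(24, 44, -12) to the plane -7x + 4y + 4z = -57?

d = |(-7)·24 + 4·44 + 4·(-12) − (-57)| / √(49 + 16 + 16) = |17| / 9 = 17/9.

17/9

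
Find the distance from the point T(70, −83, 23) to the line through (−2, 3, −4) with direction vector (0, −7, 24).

Direction vector d = (0, −7, 24).
AP = (72, −86, 27); AP·d = 1250, |AP|² = 13309, |d|² = 625.
distance² = |AP|² − (AP·d)²/|d|² = 13309 − 1562500/625 = 10809, so the distance is 3√1201.

3√1201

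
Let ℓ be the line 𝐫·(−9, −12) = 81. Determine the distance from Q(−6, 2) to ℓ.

17/5

d = |(-9)·(-6) + (-12)·2 − 81| / √(81 + 144) = |-51|/15 = 17/5.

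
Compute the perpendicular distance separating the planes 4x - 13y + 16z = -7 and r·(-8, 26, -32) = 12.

1/21

Divide the second equation by -2 to match normals: 4x - 13y + 16z = -6.
Both planes have normal n = (4, -13, 16), |n| = 21. Any point on the first plane is at distance |(-6) − (-7)|/|n| = 1/21 from the second.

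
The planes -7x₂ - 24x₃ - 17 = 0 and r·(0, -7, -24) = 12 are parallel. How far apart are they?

1/5

With common normal n = (0, -7, -24) (|n| = 25), the distance is |17 − 12|/|n| = 5/25 = 1/5.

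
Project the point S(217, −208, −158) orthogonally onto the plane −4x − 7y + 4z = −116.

n = (−4, −7, 4), |n|² = 81, and n·S − (-116) = 72.
t = 72/81 = 8/9, so the foot is S − t·n = (217, −208, −158) − (8/9)·(−4, −7, 4) = (1985/9, −1816/9, −1454/9).

(1985/9, -1816/9, -1454/9)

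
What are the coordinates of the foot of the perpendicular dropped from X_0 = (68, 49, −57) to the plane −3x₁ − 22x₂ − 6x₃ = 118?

(62, 5, -69)

n = (−3, −22, −6), |n|² = 529, and n·X_0 − 118 = -1058.
t = -1058/529 = -2, so the foot is X_0 − t·n = (68, 49, −57) − (-2)·(−3, −22, −6) = (62, 5, −69).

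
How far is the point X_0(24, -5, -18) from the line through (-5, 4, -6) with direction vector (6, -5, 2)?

Direction vector d = (6, -5, 2).
AP = (29, -9, -12); AP·d = 195, |AP|² = 1066, |d|² = 65.
distance² = |AP|² − (AP·d)²/|d|² = 1066 − 38025/65 = 481, so the distance is √481.

√481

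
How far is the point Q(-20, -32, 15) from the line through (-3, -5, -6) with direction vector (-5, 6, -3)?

Direction vector d = (-5, 6, -3).
AP = (-17, -27, 21), and AP × d = (-45, -156, -237).
|AP × d|² = 82530 and |d|² = 70, so the distance is √(82530/70) = √1179 = 3√131.

3√131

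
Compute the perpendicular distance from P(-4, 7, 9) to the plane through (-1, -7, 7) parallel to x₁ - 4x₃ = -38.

Parallel planes share the normal n = (1, 0, -4); since (-1, -7, 7) lies on the plane, its equation is x₁ - 4x₃ = -29.
Then n·(-4, 7, 9) - (-29) = -11.
|n| = √(1 + 0 + 16) = √17, so the distance is |-11|/√17 = 11√17/17.

11√17/17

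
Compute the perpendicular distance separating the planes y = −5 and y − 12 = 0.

Both planes have normal n = (0, 1, 0), |n| = 1. Any point on the first plane is at distance |12 − (-5)|/|n| = 17/1 = 17 from the second.

17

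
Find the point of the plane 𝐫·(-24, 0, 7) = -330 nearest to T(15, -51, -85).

n = (-24, 0, 7), |n|² = 625, and n·T − (-330) = -625.
t = -625/625 = -1, so the foot is T − t·n = (15, -51, -85) − (-1)·(-24, 0, 7) = (-9, -51, -78).

(-9, -51, -78)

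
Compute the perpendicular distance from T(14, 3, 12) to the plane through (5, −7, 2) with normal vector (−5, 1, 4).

5/√42

The plane has equation n·(r − (5, −7, 2)) = 0, i.e. n·r = -24.
n = (−5, 1, 4); n·P − (-24) = 5; |n| = √42; distance = 5/√42.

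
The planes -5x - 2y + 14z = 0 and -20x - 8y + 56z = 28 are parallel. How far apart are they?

Divide the second equation by 4 to match normals: -5x - 2y + 14z = 7.
Both planes have normal n = (-5, -2, 14), |n| = 15. Any point on the first plane is at distance |7 − 0|/|n| = 7/15 from the second.

7/15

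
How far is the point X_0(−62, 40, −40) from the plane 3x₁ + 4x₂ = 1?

27/5

Normal vector n = (3, 4, 0), and n·(−62, 40, −40) − 1 = −27.
|n| = √(9 + 16 + 0) = 5, so the distance is |-27|/5 = 27/5.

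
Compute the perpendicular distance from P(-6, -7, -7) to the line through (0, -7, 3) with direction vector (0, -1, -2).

Direction vector d = (0, -1, -2).
AP = (-6, 0, -10), and AP × d = (-10, -12, 6).
|AP × d|² = 280 and |d|² = 5, so the distance is √(280/5) = √56 = 2√14.

2√14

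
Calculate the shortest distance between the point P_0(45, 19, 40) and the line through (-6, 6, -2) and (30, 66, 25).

3√226

A direction vector is d = (36, 60, 27).
AP = (51, 13, 42); AP·d = 3750, |AP|² = 4534, |d|² = 5625.
distance² = |AP|² − (AP·d)²/|d|² = 4534 − 14062500/5625 = 2034, so the distance is 3√226.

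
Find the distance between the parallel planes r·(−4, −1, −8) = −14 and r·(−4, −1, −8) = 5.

19/9

Both planes have normal n = (−4, −1, −8), |n| = 9. Any point on the first plane is at distance |5 − (-14)|/|n| = 19/9 from the second.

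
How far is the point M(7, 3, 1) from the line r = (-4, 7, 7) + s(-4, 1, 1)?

√11

Direction vector d = (-4, 1, 1).
AP = (11, -4, -6), and AP × d = (2, 13, -5).
|AP × d|² = 198 and |d|² = 18, so the distance is √(198/18) = √11.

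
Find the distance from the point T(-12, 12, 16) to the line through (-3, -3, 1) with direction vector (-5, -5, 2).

3√59

Direction vector d = (-5, -5, 2).
AP = (-9, 15, 15); AP·d = 0, |AP|² = 531, |d|² = 54.
distance² = |AP|² − (AP·d)²/|d|² = 531 − 0/54 = 531, so the distance is 3√59.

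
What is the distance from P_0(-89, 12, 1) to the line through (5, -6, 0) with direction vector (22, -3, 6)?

Direction vector d = (22, -3, 6).
AP = (-94, 18, 1); AP·d = -2116, |AP|² = 9161, |d|² = 529.
distance² = |AP|² − (AP·d)²/|d|² = 9161 − 4477456/529 = 697, so the distance is √697.

√697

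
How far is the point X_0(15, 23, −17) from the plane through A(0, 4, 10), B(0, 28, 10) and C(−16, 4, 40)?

9/17

AB = (0, 24, 0) and AC = (−16, 0, 30), so a normal is n = AB × AC = (720, 0, 384).
Then n·(15, 23, −17) − 3840 = 432.
|n| = √(518400 + 0 + 147456) = 816, so the distance is |432|/816 = 9/17.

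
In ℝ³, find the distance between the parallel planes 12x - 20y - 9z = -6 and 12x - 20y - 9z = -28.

22/25

With common normal n = (12, -20, -9) (|n| = 25), the distance is |(-6) − (-28)|/|n| = 22/25.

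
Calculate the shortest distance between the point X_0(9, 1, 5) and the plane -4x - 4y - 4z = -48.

n = (-4, -4, -4); n·P − (-48) = -12; |n| = 4√3; distance = 12/(4√3) = √3.

√3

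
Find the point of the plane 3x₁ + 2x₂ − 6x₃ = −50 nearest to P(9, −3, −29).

The perpendicular from P has direction n = (3, 2, −6): r = (9, −3, −29) + t(3, 2, −6).
Substitute into the plane: n·(P + tn) = -50 gives 195 + 49t = -50, so t = -5.
Foot = (9, −3, −29) + (-5)·(3, 2, −6) = (−6, −13, 1).

(-6, -13, 1)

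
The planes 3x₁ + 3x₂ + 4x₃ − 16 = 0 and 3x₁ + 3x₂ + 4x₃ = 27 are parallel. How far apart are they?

Both planes have normal n = (3, 3, 4), |n| = √34. Any point on the first plane is at distance |27 − 16|/|n| = 11/√34 from the second.

11√34/34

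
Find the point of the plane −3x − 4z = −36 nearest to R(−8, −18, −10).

n = (−3, 0, −4), |n|² = 25, and n·R − (-36) = 100.
t = 100/25 = 4, so the foot is R − t·n = (−8, −18, −10) − 4·(−3, 0, −4) = (4, −18, 6).

(4, -18, 6)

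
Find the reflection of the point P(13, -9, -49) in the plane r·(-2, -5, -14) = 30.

n = (-2, -5, -14), |n|² = 225, n·P − 30 = 675, so t = 675/225 = 3.
Foot F = P − 3·n = (19, 6, -7); the reflection is 2F − P = (25, 21, 35).

(25, 21, 35)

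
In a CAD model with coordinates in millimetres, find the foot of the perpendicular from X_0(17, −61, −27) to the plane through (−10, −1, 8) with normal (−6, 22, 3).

(-1, 5, -18)

n = (−6, 22, 3), |n|² = 529, and n·X_0 − 62 = -1587.
t = -1587/529 = -3, so the foot is X_0 − t·n = (17, −61, −27) − (-3)·(−6, 22, 3) = (−1, 5, −18).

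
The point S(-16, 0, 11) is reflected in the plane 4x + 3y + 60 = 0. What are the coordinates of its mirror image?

With n = (4, 3, 0), the signed offset is (n·S − (-60))/|n|² = -4/25.
S' = S − 2t·n = (-16, 0, 11) − (-8/25)·(4, 3, 0) = (-368/25, 24/25, 11).

(-368/25, 24/25, 11)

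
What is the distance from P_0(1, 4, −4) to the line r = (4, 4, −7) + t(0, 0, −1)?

Direction vector d = (0, 0, −1).
AP = (−3, 0, 3), and AP × d = (0, −3, 0).
|AP × d|² = 9 and |d|² = 1, so the distance is √9 = 3.

3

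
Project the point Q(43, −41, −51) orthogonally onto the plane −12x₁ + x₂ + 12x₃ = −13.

n = (−12, 1, 12), |n|² = 289, and n·Q − (-13) = -1156.
t = -1156/289 = -4, so the foot is Q − t·n = (43, −41, −51) − (-4)·(−12, 1, 12) = (−5, −37, −3).

(-5, -37, -3)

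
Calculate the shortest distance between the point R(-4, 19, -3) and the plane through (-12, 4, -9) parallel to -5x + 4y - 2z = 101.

Parallel planes share the normal n = (-5, 4, -2); since (-12, 4, -9) lies on the plane, its equation is -5x + 4y - 2z = 94.
d = |(-5)·(-4) + 4·19 + (-2)·(-3) − 94| / √(25 + 16 + 4) = |8| / (3√5) = 8/(3√5).

8/(3√5)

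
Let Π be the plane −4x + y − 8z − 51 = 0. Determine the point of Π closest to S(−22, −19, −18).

n = (−4, 1, −8), |n|² = 81, and n·S − 51 = 162.
t = 162/81 = 2, so the foot is S − t·n = (−22, −19, −18) − 2·(−4, 1, −8) = (−14, −21, −2).

(-14, -21, -2)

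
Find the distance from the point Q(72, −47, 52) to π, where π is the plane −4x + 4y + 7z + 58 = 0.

6

d = |(-4)·72 + 4·(-47) + 7·52 − (-58)| / √(16 + 16 + 49) = |-54| / 9 = 6.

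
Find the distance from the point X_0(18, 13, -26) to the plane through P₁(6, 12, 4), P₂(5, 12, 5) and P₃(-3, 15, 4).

15√11/11

P₁P₂ = (-1, 0, 1) and P₁P₃ = (-9, 3, 0), so a normal is n = P₁P₂ × P₁P₃ = (-3, -9, -3).
Then n·(18, 13, -26) - (-138) = 45.
|n| = √(9 + 81 + 9) = 3√11, so the distance is |45|/(3√11) = 15√11/11.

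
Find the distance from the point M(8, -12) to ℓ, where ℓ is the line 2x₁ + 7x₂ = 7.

75√53/53

The normal to the line is n = (2, 7) with |n| = √53.
|n·M − 7| = |-68 − 7| = 75, so the distance is 75/√53.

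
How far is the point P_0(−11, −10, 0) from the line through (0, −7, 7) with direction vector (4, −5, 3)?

Direction vector d = (4, −5, 3).
AP = (−11, −3, −7); AP·d = -50, |AP|² = 179, |d|² = 50.
distance² = |AP|² − (AP·d)²/|d|² = 179 − 2500/50 = 129, so the distance is √129.

√129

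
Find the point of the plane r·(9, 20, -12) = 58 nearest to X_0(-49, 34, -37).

The perpendicular from X_0 has direction n = (9, 20, -12): r = (-49, 34, -37) + μ(9, 20, -12).
Substitute into the plane: n·(X_0 + μn) = 58 gives 683 + 625μ = 58, so μ = -1.
Foot = (-49, 34, -37) + (-1)·(9, 20, -12) = (-58, 14, -25).

(-58, 14, -25)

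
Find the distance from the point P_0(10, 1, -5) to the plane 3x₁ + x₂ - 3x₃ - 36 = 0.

10√19/19

Normal vector n = (3, 1, -3), and n·(10, 1, -5) - 36 = 10.
|n| = √(9 + 1 + 9) = √19, so the distance is |10|/√19 = 10√19/19.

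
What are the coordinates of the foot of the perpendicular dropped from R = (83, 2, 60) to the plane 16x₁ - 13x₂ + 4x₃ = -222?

n = (16, -13, 4), |n|² = 441, and n·R − (-222) = 1764.
t = 1764/441 = 4, so the foot is R − t·n = (83, 2, 60) − 4·(16, -13, 4) = (19, 54, 44).

(19, 54, 44)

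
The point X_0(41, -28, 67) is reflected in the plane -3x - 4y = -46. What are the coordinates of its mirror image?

With n = (-3, -4, 0), the signed offset is (n·X_0 − (-46))/|n|² = 35/25 = 7/5.
X_0' = X_0 − 2t·n = (41, -28, 67) − (14/5)·(-3, -4, 0) = (247/5, -84/5, 67).

(247/5, -84/5, 67)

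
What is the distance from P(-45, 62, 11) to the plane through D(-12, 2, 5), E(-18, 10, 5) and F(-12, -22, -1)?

DE = (-6, 8, 0) and DF = (0, -24, -6), so a normal is n = DE × DF = (-48, -36, 144).
n = (-48, -36, 144); n·P − 1224 = 288; |n| = 156; distance = 288/156 = 24/13.

24/13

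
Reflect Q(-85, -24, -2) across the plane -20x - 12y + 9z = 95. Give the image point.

n = (-20, -12, 9), |n|² = 625, n·Q − 95 = 1875, so t = 1875/625 = 3.
Foot F = Q − 3·n = (-25, 12, -29); the reflection is 2F − Q = (35, 48, -56).

(35, 48, -56)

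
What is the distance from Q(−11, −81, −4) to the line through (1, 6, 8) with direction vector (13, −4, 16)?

Direction vector d = (13, −4, 16).
AP = (−12, −87, −12), and AP × d = (−1440, 36, 1179).
|AP × d|² = 3464937 and |d|² = 441, so the distance is √(3464937/441) = √7857 = 9√97.

9√97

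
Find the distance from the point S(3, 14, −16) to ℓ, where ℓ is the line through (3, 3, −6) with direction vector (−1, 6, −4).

Direction vector d = (−1, 6, −4).
AP = (0, 11, −10), and AP × d = (16, 10, 11).
|AP × d|² = 477 and |d|² = 53, so the distance is √(477/53) = √9 = 3.

3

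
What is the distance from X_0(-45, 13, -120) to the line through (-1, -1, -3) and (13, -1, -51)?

√5821

A direction vector is d = (14, 0, -48).
AP = (-44, 14, -117), and AP × d = (-672, -3750, -196).
|AP × d|² = 14552500 and |d|² = 2500, so the distance is √(14552500/2500) = √5821.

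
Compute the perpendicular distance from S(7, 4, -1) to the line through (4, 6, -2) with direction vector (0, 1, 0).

√10

Direction vector d = (0, 1, 0).
AP = (3, -2, 1); AP·d = -2, |AP|² = 14, |d|² = 1.
distance² = |AP|² − (AP·d)²/|d|² = 14 − 4/1 = 10, so the distance is √10.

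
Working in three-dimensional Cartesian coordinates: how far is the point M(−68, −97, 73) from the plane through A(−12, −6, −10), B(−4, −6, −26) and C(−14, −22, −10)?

25/9

AB = (8, 0, −16) and AC = (−2, −16, 0), so a normal is n = AB × AC = (−256, 32, −128).
Then n·(−68, −97, 73) − 4160 = 800.
|n| = √(65536 + 1024 + 16384) = 288, so the distance is |800|/288 = 25/9.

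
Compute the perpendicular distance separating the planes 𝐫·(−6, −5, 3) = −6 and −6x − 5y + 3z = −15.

9√70/70

With common normal n = (−6, −5, 3) (|n| = √70), the distance is |(-6) − (-15)|/|n| = 9/√70.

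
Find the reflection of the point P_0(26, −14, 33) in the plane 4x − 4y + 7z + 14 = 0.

(-14, 26, -37)

n = (4, −4, 7), |n|² = 81, n·P_0 − (-14) = 405, so t = 405/81 = 5.
Foot F = P_0 − 5·n = (6, 6, −2); the reflection is 2F − P_0 = (−14, 26, −37).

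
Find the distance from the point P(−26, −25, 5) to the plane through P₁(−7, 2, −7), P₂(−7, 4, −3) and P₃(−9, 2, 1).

10√21/21

P₁P₂ = (0, 2, 4) and P₁P₃ = (−2, 0, 8), so a normal is n = P₁P₂ × P₁P₃ = (16, −8, 4).
n = (16, −8, 4); n·P − (-156) = -40; |n| = 4√21; distance = 40/(4√21) = 10√21/21.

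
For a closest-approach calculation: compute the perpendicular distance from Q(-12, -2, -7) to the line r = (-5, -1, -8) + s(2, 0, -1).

Direction vector d = (2, 0, -1).
AP = (-7, -1, 1), and AP × d = (1, -5, 2).
|AP × d|² = 30 and |d|² = 5, so the distance is √(30/5) = √6.

√6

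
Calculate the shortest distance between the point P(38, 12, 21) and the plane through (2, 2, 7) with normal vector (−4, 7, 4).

The plane has equation n·(r − (2, 2, 7)) = 0, i.e. n·r = 34.
n = (−4, 7, 4); n·P − 34 = -18; |n| = 9; distance = 18/9 = 2.

2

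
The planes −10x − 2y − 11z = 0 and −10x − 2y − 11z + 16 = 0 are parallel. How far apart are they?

With common normal n = (−10, −2, −11) (|n| = 15), the distance is |0 − (-16)|/|n| = 16/15.

16/15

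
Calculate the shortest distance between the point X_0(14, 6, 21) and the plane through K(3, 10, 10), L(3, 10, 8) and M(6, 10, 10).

KL = (0, 0, -2) and KM = (3, 0, 0), so a normal is n = KL × KM = (0, -6, 0).
d = |(-6)·6 − (-60)| / √(0 + 36 + 0) = |24| / 6 = 4.

4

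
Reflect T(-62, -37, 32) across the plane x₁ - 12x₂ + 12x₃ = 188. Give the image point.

With n = (1, -12, 12), the signed offset is (n·T − 188)/|n|² = 578/289 = 2.
T' = T − 2t·n = (-62, -37, 32) − 4·(1, -12, 12) = (-66, 11, -16).

(-66, 11, -16)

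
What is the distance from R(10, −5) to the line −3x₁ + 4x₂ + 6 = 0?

44/5

d = |(-3)·10 + 4·(-5) − (-6)| / √(9 + 16) = |-44|/5 = 44/5.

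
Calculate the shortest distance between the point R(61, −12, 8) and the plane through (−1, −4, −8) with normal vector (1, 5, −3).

The plane has equation n·(r − (−1, −4, −8)) = 0, i.e. n·r = 3.
d = |1·61 + 5·(-12) + (-3)·8 − 3| / √(1 + 25 + 9) = |-26| / √35 = 26√35/35.

26/√35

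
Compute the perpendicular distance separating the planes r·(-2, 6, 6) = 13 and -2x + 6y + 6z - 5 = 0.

With common normal n = (-2, 6, 6) (|n| = 2√19), the distance is |13 − 5|/|n| = 8/(2√19) = 4/√19.

4/√19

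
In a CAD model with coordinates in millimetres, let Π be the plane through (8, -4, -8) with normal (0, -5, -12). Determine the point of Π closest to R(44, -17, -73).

(44, 8, -13)

n = (0, -5, -12), |n|² = 169, and n·R − 116 = 845.
t = 845/169 = 5, so the foot is R − t·n = (44, -17, -73) − 5·(0, -5, -12) = (44, 8, -13).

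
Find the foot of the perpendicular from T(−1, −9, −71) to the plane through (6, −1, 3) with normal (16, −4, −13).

(-33, -1, -45)

The perpendicular from T has direction n = (16, −4, −13): r = (−1, −9, −71) + t(16, −4, −13).
Substitute into the plane: n·(T + tn) = 61 gives 943 + 441t = 61, so t = -2.
Foot = (−1, −9, −71) + (-2)·(16, −4, −13) = (−33, −1, −45).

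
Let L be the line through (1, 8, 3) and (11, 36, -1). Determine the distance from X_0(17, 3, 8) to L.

3√34

A direction vector is d = (10, 28, -4).
AP = (16, -5, 5), and AP × d = (-120, 114, 498).
|AP × d|² = 275400 and |d|² = 900, so the distance is √(275400/900) = √306 = 3√34.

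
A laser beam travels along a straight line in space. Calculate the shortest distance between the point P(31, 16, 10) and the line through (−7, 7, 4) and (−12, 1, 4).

A direction vector is d = (−5, −6, 0).
AP = (38, 9, 6), and AP × d = (36, −30, −183).
|AP × d|² = 35685 and |d|² = 61, so the distance is √(35685/61) = √585 = 3√65.

3√65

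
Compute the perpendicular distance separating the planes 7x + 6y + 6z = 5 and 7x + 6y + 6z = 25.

Both planes have normal n = (7, 6, 6), |n| = 11. Any point on the first plane is at distance |25 − 5|/|n| = 20/11 from the second.

20/11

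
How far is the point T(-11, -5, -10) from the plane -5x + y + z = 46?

2√3/3

d = |(-5)·(-11) + 1·(-5) + 1·(-10) − 46| / √(25 + 1 + 1) = |-6| / (3√3) = 2/√3.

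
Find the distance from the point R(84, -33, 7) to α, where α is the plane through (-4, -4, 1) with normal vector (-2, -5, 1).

5√30/6

The plane has equation n·(r − (-4, -4, 1)) = 0, i.e. n·r = 29.
n = (-2, -5, 1); n·P − 29 = -25; |n| = √30; distance = 25/√30 = 5√30/6.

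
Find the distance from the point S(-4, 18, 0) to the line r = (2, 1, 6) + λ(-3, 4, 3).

15

Direction vector d = (-3, 4, 3).
AP = (-6, 17, -6); AP·d = 68, |AP|² = 361, |d|² = 34.
distance² = |AP|² − (AP·d)²/|d|² = 361 − 4624/34 = 225, so the distance is 15.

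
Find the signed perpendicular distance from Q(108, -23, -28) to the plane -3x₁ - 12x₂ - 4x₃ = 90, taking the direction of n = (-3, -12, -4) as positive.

-2

n·Q − 90 = -26.
|n| = 13, so the signed distance is -26/13 = -2.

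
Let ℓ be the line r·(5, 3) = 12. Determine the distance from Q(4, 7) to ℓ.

29/√34

The normal to the line is n = (5, 3) with |n| = √34.
|n·Q − 12| = |41 − 12| = 29, so the distance is 29/√34 = 29√34/34.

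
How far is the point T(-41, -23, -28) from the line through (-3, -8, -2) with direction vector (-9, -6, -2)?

Direction vector d = (-9, -6, -2).
AP = (-38, -15, -26), and AP × d = (-126, 158, 93).
|AP × d|² = 49489 and |d|² = 121, so the distance is √(49489/121) = √409.

√409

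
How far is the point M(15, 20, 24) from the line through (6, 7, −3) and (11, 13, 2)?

√205

A direction vector is d = (5, 6, 5).
AP = (9, 13, 27); AP·d = 258, |AP|² = 979, |d|² = 86.
distance² = |AP|² − (AP·d)²/|d|² = 979 − 66564/86 = 205, so the distance is √205.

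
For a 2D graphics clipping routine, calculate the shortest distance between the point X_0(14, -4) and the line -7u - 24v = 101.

The normal to the line is n = (-7, -24) with |n| = 25.
|n·X_0 − 101| = |-2 − 101| = 103, so the distance is 103/25.

103/25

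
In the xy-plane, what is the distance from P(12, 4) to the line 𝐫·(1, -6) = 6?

The normal to the line is n = (1, -6) with |n| = √37.
|n·P − 6| = |-12 − 6| = 18, so the distance is 18/√37.

18√37/37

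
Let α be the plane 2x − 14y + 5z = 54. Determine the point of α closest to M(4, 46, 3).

n = (2, −14, 5), |n|² = 225, and n·M − 54 = -675.
t = -675/225 = -3, so the foot is M − t·n = (4, 46, 3) − (-3)·(2, −14, 5) = (10, 4, 18).

(10, 4, 18)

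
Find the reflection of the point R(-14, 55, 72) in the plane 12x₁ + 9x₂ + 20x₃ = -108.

With n = (12, 9, 20), the signed offset is (n·R − (-108))/|n|² = 1875/625 = 3.
R' = R − 2t·n = (-14, 55, 72) − 6·(12, 9, 20) = (-86, 1, -48).

(-86, 1, -48)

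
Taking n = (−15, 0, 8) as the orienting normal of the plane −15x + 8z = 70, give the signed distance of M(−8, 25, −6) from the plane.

2/17

n·M − 70 = 2.
|n| = 17, so the signed distance is 2/17.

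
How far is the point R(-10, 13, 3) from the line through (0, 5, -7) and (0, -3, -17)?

10

A direction vector is d = (0, -8, -10).
AP = (-10, 8, 10), and AP × d = (0, -100, 80).
|AP × d|² = 16400 and |d|² = 164, so the distance is √(16400/164) = √100 = 10.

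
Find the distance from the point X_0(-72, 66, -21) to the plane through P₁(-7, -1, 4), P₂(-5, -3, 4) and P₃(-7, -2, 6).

7

P₁P₂ = (2, -2, 0) and P₁P₃ = (0, -1, 2), so a normal is n = P₁P₂ × P₁P₃ = (-4, -4, -2).
Then n·(-72, 66, -21) - 24 = 42.
|n| = √(16 + 16 + 4) = 6, so the distance is |42|/6 = 7.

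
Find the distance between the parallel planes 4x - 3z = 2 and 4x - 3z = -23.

5

With common normal n = (4, 0, -3) (|n| = 5), the distance is |2 − (-23)|/|n| = 25/5 = 5.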